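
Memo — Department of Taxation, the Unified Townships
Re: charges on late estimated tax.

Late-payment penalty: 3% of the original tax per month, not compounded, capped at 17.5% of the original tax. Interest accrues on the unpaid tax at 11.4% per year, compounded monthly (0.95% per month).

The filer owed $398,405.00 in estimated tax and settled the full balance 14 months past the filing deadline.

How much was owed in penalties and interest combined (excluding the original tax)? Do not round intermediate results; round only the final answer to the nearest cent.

$126,108.39

Penalty (uncapped): 14 × 3% × $398,405.00 = $167,330.10; cap = 17.5% × $398,405.00 = $69,720.88… → penalty = $69,720.88…
Interest: $398,405.00 × ((1 + 0.0095)^14 − 1) = $398,405.00 × 0.1415331… = $56,387.5126…
Penalties + interest = $69,720.8750 + $56,387.5126… = $126,108.39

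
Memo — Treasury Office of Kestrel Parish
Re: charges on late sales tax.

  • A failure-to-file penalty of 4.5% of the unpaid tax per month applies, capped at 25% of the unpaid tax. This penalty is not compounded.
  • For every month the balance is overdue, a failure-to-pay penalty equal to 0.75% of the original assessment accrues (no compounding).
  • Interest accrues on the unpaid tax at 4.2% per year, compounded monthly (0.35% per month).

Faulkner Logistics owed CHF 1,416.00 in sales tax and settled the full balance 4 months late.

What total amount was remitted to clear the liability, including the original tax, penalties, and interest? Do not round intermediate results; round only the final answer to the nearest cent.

CHF 1,733.29

Failure-to-file: 4 × 4.5% × CHF 1,416.00 = CHF 254.88 (under the 25% cap)
Failure-to-pay penalty = 0.75% × CHF 1,416.00 × 4 mo = CHF 42.48
Interest: CHF 1,416.00 × ((1 + 0.0035)^4 − 1) = CHF 1,416.00 × 0.0140737… = CHF 19.9283…
Total = CHF 1,416.00 + CHF 297.3600 + CHF 19.9283… = CHF 1,733.29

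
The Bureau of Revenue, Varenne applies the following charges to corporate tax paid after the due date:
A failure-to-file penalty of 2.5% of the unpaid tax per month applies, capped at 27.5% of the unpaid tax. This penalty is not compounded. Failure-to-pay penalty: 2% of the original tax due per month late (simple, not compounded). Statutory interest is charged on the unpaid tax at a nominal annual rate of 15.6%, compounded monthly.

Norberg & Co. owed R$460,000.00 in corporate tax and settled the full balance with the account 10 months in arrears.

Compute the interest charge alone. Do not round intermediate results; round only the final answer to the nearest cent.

R$63,422.38

Interest (15.6%/yr ÷ 12 = 1.3%/month): R$460,000.00 × ((1 + 0.013)^10 − 1) = R$63,422.3769…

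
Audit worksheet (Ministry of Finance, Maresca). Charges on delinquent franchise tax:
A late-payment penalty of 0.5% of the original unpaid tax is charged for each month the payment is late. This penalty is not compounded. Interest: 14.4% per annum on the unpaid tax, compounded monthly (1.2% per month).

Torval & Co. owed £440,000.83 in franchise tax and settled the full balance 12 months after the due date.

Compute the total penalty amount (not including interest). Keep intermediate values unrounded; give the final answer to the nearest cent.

£26,400.05

Late-payment penalty = 0.5% × £440,000.83 × 12 mo = £26,400.05…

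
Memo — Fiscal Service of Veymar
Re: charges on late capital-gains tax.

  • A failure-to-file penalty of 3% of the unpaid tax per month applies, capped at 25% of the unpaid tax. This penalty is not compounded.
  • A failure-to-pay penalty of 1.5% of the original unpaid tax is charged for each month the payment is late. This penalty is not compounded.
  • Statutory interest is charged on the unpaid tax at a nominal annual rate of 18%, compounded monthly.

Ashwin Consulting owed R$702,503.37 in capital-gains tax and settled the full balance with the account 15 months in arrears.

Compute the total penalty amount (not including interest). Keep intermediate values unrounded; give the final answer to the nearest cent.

R$333,689.10

Failure-to-file: 15 × 3% × R$702,503.37 = R$316,126.52…, capped at 25% × R$702,503.37 = R$175,625.84…
Failure-to-pay penalty: 15 × 1.5% × R$702,503.37 = R$158,063.26…
Total penalty = R$175,625.84… + R$158,063.26… = R$333,689.10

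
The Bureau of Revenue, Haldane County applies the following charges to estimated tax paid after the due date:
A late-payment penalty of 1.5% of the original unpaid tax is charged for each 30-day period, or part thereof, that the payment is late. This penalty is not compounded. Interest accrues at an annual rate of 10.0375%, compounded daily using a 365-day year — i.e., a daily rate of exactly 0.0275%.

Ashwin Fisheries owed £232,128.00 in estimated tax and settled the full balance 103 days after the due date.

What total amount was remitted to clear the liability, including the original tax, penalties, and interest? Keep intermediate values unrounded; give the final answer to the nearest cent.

£252,723.78

Penalty periods: ⌈103/30⌉ = 4; penalty = 4 × 1.5% × £232,128.00 = £13,927.68
Interest: £232,128.00 × ((1 + 0.000275)^103 − 1) = £232,128.00 × 0.02872596… = £6,668.1000…
Total = £232,128.00 + £13,927.6800 + £6,668.1000… = £252,723.78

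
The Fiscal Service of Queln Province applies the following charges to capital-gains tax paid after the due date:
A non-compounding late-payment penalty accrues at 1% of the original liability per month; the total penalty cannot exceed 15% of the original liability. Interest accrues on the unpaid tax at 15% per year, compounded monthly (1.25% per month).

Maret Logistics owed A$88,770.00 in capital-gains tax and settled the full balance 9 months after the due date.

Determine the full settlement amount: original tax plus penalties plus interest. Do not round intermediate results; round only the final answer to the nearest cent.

Penalty: 9 × 1% × A$88,770.00 = A$7,989.30 (below the 15% cap of A$13,315.50)
Interest: A$88,770.00 × ((1 + 0.0125)^9 − 1) = A$88,770.00 × 0.1182922… = A$10,500.7966…
Total = A$88,770.00 + A$7,989.3000 + A$10,500.7966… = A$107,260.10

A$107,260.10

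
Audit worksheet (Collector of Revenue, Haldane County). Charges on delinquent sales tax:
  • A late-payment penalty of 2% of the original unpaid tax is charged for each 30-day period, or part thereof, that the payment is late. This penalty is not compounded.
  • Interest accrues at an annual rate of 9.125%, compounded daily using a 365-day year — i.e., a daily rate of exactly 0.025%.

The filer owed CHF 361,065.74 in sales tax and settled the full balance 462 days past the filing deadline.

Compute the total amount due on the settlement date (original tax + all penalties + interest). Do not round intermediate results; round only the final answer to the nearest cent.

Penalty periods: ⌈462/30⌉ = 16; penalty = 16 × 2% × CHF 361,065.74 = CHF 115,541.04…
Interest: CHF 361,065.74 × ((1 + 0.00025)^462 − 1) = CHF 361,065.74 × 0.12241831… = CHF 44,201.0585…
Total = CHF 361,065.74 + CHF 115,541.0368 + CHF 44,201.0585… = CHF 520,807.84

CHF 520,807.84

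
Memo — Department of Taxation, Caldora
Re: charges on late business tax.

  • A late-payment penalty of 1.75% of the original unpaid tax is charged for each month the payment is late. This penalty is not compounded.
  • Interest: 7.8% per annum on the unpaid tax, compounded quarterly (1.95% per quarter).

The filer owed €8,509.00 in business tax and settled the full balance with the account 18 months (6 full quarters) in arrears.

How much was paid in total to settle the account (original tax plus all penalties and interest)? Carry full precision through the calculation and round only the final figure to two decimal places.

€12,234.70

Late-payment penalty = 1.75% × €8,509.00 × 18 mo = €2,680.34…
Interest: €8,509.00 × ((1 + 0.0195)^6 − 1) = €8,509.00 × 0.1228542… = €1,045.3667…
Total = €8,509.00 + €2,680.3350 + €1,045.3667… = €12,234.70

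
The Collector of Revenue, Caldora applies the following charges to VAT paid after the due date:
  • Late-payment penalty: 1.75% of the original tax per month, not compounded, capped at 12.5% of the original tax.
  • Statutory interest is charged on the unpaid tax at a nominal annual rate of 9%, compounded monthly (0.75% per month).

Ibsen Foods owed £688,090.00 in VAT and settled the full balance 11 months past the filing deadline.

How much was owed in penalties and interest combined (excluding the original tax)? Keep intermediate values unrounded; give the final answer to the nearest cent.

Penalty (uncapped): 11 × 1.75% × £688,090.00 = £132,457.33…; cap = 12.5% × £688,090.00 = £86,011.25 → penalty = £86,011.25
Interest: £688,090.00 × ((1 + 0.0075)^11 − 1) = £688,090.00 × 0.0856644… = £58,944.8270…
Penalties + interest = £86,011.2500 + £58,944.8270… = £144,956.08

£144,956.08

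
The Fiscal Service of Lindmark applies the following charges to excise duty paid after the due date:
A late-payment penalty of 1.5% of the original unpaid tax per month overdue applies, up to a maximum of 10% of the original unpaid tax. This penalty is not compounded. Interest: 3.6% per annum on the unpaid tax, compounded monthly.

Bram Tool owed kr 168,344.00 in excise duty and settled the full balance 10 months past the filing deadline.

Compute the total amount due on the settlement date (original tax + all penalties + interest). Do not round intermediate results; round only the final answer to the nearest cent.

Penalty (uncapped): 10 × 1.5% × kr 168,344.00 = kr 25,251.60; cap = 10% × kr 168,344.00 = kr 16,834.40 → penalty = kr 16,834.40
Interest (3.6%/yr ÷ 12 = 0.3%/month): kr 168,344.00 × ((1 + 0.003)^10 − 1) = kr 5,119.0476…
Total = kr 168,344.00 + kr 16,834.4000 + kr 5,119.0476… = kr 190,297.45

kr 190,297.45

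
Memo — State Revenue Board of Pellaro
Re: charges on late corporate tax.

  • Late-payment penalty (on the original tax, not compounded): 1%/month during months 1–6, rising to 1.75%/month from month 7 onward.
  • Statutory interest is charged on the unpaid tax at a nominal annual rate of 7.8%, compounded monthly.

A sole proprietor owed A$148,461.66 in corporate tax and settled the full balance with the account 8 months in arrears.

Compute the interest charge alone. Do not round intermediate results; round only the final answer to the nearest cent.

Interest (7.8%/yr ÷ 12 = 0.65%/month): A$148,461.66 × ((1 + 0.0065)^8 − 1) = A$7,897.9383…

A$7,897.94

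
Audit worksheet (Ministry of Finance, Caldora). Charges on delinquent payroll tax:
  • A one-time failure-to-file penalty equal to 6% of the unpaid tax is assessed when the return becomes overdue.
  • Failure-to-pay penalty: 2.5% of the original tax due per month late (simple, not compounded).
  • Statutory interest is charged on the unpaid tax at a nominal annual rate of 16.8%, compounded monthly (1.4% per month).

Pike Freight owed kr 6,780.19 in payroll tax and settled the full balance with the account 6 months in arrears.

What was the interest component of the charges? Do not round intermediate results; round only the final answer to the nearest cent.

kr 589.85

Interest: kr 6,780.19 × ((1 + 0.014)^6 − 1) = kr 6,780.19 × 0.0869955… = kr 589.8457…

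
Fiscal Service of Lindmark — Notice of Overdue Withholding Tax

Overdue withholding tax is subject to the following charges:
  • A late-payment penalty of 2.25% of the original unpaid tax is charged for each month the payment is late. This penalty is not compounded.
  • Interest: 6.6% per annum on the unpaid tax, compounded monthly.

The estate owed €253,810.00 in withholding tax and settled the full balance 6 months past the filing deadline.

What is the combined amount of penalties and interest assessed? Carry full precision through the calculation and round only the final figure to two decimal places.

Late-payment penalty: 6 × 2.25% × €253,810.00 = €34,264.35
Interest (6.6%/yr ÷ 12 = 0.55%/month): €253,810.00 × ((1 + 0.0055)^6 − 1) = €8,491.7443…
Penalties + interest = €34,264.3500 + €8,491.7443… = €42,756.09

€42,756.09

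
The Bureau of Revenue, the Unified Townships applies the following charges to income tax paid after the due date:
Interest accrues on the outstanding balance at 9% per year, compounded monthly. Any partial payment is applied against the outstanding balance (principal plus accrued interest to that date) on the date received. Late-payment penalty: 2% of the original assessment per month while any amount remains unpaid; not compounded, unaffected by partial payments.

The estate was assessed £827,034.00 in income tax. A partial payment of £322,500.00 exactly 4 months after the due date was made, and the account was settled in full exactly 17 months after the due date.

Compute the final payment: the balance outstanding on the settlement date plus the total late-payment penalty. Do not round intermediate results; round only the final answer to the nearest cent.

Monthly rate = 9% ÷ 12 = 0.75%
Balance at month 4: £827,034.0000 × (1 + 0.0075)^4 = £852,125.5422…
After £322,500.00 payment: £852,125.5422… − £322,500.00 = £529,625.5422…
Balance at month 17: £529,625.5422… × (1 + 0.0075)^13 = £583,652.8818…
Penalty: 17 × 2% × £827,034.00 = £281,191.56
Final settlement = outstanding balance + penalty = £583,652.8818… + £281,191.56 = £864,844.44

£864,844.44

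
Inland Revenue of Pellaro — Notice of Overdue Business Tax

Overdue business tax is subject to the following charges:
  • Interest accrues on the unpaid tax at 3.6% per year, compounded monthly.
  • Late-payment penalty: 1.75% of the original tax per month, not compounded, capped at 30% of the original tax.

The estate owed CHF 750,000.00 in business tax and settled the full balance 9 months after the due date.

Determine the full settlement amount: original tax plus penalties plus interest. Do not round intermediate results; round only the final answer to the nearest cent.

CHF 888,619.71

Penalty: 9 × 1.75% × CHF 750,000.00 = CHF 118,125.00 (below the 30% cap of CHF 225,000.00)
Interest (3.6%/yr ÷ 12 = 0.3%/month): CHF 750,000.00 × ((1 + 0.003)^9 − 1) = CHF 20,494.7087…
Total = CHF 750,000.00 + CHF 118,125.0000 + CHF 20,494.7087… = CHF 888,619.71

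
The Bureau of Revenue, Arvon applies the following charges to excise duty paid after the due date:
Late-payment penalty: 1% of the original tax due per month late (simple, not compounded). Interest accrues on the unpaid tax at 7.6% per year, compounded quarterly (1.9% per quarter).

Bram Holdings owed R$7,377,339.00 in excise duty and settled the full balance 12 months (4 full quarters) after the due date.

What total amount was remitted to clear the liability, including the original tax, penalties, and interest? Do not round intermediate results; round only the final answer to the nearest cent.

Late-payment penalty: 12 × 1% × R$7,377,339.00 = R$885,280.68
Interest: R$7,377,339.00 × ((1 + 0.019)^4 − 1) = R$7,377,339.00 × 0.0781936… = R$576,860.4464…
Total = R$7,377,339.00 + R$885,280.6800 + R$576,860.4464… = R$8,839,480.13

R$8,839,480.13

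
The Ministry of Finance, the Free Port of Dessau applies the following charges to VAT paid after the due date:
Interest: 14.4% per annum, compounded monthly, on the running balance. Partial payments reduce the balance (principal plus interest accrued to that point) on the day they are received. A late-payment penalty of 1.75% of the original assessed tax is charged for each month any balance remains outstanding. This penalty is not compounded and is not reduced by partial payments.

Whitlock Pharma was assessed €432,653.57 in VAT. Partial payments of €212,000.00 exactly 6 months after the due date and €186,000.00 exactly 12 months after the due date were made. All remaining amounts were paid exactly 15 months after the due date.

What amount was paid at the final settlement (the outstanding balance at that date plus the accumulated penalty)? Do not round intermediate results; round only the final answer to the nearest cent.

Monthly rate = 14.4% ÷ 12 = 1.2%
Balance at month 6: €432,653.5700 × (1 + 0.012)^6 = €464,754.2465…
After €212,000.00 payment: €464,754.2465… − €212,000.00 = €252,754.2465…
Balance at month 12: €252,754.2465… × (1 + 0.012)^6 = €271,507.3156…
After €186,000.00 payment: €271,507.3156… − €186,000.00 = €85,507.3156…
Balance at month 15: €85,507.3156… × (1 + 0.012)^3 = €88,622.6659…
Penalty: 15 × 1.75% × €432,653.57 = €113,571.56…
Final settlement = outstanding balance + penalty = €88,622.6659… + €113,571.56… = €202,194.23

€202,194.23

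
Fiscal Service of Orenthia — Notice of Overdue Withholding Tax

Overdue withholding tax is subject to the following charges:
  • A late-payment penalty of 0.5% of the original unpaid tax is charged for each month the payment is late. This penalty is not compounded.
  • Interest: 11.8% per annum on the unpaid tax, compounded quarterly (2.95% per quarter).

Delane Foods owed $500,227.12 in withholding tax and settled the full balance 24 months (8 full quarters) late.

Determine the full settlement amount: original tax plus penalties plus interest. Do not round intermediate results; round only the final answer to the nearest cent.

Late-payment penalty: 24 × 0.5% × $500,227.12 = $60,027.25…
Interest: $500,227.12 × ((1 + 0.0295)^8 − 1) = $500,227.12 × 0.2618589… = $130,988.9415…
Total = $500,227.12 + $60,027.2544 + $130,988.9415… = $691,243.32

$691,243.32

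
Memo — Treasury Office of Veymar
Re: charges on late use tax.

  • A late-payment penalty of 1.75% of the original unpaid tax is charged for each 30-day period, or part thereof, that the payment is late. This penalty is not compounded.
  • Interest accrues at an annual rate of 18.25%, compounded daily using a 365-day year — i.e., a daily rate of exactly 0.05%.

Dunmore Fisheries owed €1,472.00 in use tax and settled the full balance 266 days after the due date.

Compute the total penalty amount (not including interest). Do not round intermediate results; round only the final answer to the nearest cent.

€231.84

Penalty periods: ⌈266/30⌉ = 9; penalty = 9 × 1.75% × €1,472.00 = €231.84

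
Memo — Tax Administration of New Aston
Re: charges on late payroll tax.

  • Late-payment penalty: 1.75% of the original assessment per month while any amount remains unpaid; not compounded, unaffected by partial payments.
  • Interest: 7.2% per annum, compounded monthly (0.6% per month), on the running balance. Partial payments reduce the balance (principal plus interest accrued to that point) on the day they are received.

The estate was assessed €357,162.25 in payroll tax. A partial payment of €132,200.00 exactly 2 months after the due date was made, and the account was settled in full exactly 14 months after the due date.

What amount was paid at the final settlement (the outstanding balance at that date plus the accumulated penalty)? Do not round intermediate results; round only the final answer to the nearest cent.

Balance at month 2: €357,162.2500 × (1 + 0.006)^2 = €361,461.0548…
After €132,200.00 payment: €361,461.0548… − €132,200.00 = €229,261.0548…
Balance at month 14: €229,261.0548… × (1 + 0.006)^12 = €246,323.6180…
Penalty: 14 × 1.75% × €357,162.25 = €87,504.75…
Final settlement = outstanding balance + penalty = €246,323.6180… + €87,504.75… = €333,828.37

€333,828.37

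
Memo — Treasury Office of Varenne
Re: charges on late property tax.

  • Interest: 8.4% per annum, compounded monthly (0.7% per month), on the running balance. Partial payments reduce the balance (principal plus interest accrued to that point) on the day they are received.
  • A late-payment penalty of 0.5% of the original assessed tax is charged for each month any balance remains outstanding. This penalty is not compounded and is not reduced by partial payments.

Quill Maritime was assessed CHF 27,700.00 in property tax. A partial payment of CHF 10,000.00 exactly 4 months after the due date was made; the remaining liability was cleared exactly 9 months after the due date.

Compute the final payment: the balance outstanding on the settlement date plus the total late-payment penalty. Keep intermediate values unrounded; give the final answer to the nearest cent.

Balance at month 4: CHF 27,700.0000 × (1 + 0.007)^4 = CHF 28,483.7819…
After CHF 10,000.00 payment: CHF 28,483.7819… − CHF 10,000.00 = CHF 18,483.7819…
Balance at month 9: CHF 18,483.7819… × (1 + 0.007)^5 = CHF 19,139.8349…
Penalty: 9 × 0.5% × CHF 27,700.00 = CHF 1,246.50
Final settlement = outstanding balance + penalty = CHF 19,139.8349… + CHF 1,246.50 = CHF 20,386.33

CHF 20,386.33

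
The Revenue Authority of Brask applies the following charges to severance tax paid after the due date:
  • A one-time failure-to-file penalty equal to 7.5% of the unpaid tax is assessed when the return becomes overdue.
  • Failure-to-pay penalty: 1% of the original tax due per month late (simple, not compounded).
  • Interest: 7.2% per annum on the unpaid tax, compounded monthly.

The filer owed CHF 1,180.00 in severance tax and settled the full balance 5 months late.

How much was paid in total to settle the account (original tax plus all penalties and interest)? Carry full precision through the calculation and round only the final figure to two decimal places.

CHF 1,363.33

Failure-to-file penalty: 7.5% × CHF 1,180.00 = CHF 88.50
Failure-to-pay penalty = 1% × CHF 1,180.00 × 5 mo = CHF 59.00
Interest (7.2%/yr ÷ 12 = 0.6%/month): CHF 1,180.00 × ((1 + 0.006)^5 − 1) = CHF 35.8274…
Total = CHF 1,180.00 + CHF 147.5000 + CHF 35.8274… = CHF 1,363.33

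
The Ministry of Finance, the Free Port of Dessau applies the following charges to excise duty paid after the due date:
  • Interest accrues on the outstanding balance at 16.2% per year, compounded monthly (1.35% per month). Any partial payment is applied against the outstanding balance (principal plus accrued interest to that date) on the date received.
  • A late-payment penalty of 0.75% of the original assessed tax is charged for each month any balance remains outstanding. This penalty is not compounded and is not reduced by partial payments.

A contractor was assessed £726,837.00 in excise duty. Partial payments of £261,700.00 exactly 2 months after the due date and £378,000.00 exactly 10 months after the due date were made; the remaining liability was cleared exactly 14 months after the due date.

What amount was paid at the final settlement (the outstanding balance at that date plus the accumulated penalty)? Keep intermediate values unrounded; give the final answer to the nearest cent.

Balance at month 2: £726,837.0000 × (1 + 0.0135)^2 = £746,594.0650…
After £261,700.00 payment: £746,594.0650… − £261,700.00 = £484,894.0650…
Balance at month 10: £484,894.0650… × (1 + 0.0135)^8 = £539,804.9873…
After £378,000.00 payment: £539,804.9873… − £378,000.00 = £161,804.9873…
Balance at month 14: £161,804.9873… × (1 + 0.0135)^4 = £170,720.9882…
Penalty: 14 × 0.75% × £726,837.00 = £76,317.89…
Final settlement = outstanding balance + penalty = £170,720.9882… + £76,317.89… = £247,038.87

£247,038.87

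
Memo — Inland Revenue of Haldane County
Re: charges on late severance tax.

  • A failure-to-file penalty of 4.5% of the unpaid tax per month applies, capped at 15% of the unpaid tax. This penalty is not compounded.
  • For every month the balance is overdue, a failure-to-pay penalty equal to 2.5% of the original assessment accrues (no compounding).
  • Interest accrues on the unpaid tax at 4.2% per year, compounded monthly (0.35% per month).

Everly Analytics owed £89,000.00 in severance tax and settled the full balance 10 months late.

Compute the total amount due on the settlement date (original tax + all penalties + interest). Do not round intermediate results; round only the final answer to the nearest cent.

Failure-to-file: 10 × 4.5% × £89,000.00 = £40,050.00, capped at 15% × £89,000.00 = £13,350.00
Failure-to-pay penalty = 2.5% × £89,000.00 × 10 mo = £22,250.00
Interest: £89,000.00 × ((1 + 0.0035)^10 − 1) = £89,000.00 × 0.0355564… = £3,164.5220…
Total = £89,000.00 + £35,600.0000 + £3,164.5220… = £127,764.52

£127,764.52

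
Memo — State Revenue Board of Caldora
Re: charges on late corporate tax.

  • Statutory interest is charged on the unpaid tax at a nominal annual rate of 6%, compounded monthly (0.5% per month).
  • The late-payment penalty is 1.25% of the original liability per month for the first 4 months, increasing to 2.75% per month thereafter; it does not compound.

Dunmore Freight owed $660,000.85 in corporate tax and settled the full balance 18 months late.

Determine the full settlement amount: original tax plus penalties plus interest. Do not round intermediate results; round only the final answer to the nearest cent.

Penalty, months 1–4: 4 × 1.25% × $660,000.85 = $33,000.04…
Penalty, months 5–18: 14 × 2.75% × $660,000.85 = $254,100.33…
Interest: $660,000.85 × ((1 + 0.005)^18 − 1) = $660,000.85 × 0.0939289… = $61,993.1800…
Total = $660,000.85 + $287,100.3698… + $61,993.1800… = $1,009,094.40

$1,009,094.40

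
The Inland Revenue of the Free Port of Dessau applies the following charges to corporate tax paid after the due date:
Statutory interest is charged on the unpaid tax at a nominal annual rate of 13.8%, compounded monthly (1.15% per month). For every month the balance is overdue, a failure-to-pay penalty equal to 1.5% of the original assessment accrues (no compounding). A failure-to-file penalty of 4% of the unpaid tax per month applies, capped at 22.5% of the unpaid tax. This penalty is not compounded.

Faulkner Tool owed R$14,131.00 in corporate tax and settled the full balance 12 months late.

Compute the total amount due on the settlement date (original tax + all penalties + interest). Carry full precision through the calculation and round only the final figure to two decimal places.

Failure-to-file: 12 × 4% × R$14,131.00 = R$6,782.88, capped at 22.5% × R$14,131.00 = R$3,179.48…
Failure-to-pay penalty: 12 × 1.5% × R$14,131.00 = R$2,543.58
Interest: R$14,131.00 × ((1 + 0.0115)^12 − 1) = R$14,131.00 × 0.1470719… = R$2,078.2732…
Total = R$14,131.00 + R$5,723.0550 + R$2,078.2732… = R$21,932.33

R$21,932.33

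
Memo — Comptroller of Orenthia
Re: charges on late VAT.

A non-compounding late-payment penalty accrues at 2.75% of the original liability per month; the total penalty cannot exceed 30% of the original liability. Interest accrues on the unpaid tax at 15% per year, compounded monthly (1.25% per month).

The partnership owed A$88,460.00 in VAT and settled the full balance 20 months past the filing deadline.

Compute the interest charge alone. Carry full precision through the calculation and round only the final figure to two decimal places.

A$24,949.01

Interest: A$88,460.00 × ((1 + 0.0125)^20 − 1) = A$88,460.00 × 0.2820372… = A$24,949.0135…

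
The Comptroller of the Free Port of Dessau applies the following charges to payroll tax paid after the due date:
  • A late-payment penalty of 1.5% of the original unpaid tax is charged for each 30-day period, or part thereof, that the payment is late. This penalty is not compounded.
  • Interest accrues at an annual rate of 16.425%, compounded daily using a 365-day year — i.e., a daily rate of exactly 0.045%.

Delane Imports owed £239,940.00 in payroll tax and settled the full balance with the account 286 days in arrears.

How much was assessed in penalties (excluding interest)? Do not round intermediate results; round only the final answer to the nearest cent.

Penalty periods: ⌈286/30⌉ = 10; penalty = 10 × 1.5% × £239,940.00 = £35,991.00

£35,991.00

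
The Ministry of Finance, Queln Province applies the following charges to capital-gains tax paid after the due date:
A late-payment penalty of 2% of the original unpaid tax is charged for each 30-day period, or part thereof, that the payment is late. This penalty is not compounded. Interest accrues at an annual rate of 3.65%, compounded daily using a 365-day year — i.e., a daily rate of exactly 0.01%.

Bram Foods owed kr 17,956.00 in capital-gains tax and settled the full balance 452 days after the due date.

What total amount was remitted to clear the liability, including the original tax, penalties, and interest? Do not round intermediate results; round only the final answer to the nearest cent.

kr 24,532.11

Penalty periods: ⌈452/30⌉ = 16; penalty = 16 × 2% × kr 17,956.00 = kr 5,745.92
Interest: kr 17,956.00 × ((1 + 0.0001)^452 − 1) = kr 17,956.00 × 0.04623472… = kr 830.1907…
Total = kr 17,956.00 + kr 5,745.9200 + kr 830.1907… = kr 24,532.11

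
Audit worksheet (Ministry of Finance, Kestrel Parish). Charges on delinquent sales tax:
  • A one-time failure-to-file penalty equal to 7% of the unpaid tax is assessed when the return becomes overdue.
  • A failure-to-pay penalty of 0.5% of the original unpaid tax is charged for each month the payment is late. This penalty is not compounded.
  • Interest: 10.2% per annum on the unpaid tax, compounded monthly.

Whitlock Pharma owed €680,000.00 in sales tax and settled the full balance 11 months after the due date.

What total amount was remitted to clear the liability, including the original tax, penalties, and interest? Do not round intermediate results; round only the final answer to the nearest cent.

€831,352.24

Failure-to-file penalty: 7% × €680,000.00 = €47,600.00
Failure-to-pay penalty: 11 × 0.5% × €680,000.00 = €37,400.00
Interest (10.2%/yr ÷ 12 = 0.85%/month): €680,000.00 × ((1 + 0.0085)^11 − 1) = €66,352.2403…
Total = €680,000.00 + €85,000.0000 + €66,352.2403… = €831,352.24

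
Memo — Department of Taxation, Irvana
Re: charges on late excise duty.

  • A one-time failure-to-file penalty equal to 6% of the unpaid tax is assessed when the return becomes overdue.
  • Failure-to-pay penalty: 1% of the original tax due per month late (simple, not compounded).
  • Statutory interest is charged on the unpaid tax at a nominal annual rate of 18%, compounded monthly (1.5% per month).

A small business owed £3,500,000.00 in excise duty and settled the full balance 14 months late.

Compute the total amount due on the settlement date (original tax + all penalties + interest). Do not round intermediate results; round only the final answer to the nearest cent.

Failure-to-file penalty: 6% × £3,500,000.00 = £210,000.00
Failure-to-pay penalty = 1% × £3,500,000.00 × 14 mo = £490,000.00
Interest: £3,500,000.00 × ((1 + 0.015)^14 − 1) = £3,500,000.00 × 0.2317557… = £811,145.0574…
Total = £3,500,000.00 + £700,000.0000 + £811,145.0574… = £5,011,145.06

£5,011,145.06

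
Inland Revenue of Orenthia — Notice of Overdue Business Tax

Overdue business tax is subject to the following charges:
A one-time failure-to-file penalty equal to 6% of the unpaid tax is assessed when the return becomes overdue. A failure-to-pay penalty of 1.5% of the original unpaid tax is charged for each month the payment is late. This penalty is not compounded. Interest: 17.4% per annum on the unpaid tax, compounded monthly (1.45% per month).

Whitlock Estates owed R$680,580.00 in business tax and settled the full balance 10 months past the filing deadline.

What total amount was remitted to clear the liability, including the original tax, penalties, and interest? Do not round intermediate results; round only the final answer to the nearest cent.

Failure-to-file penalty: 6% × R$680,580.00 = R$40,834.80
Failure-to-pay penalty: 10 × 1.5% × R$680,580.00 = R$102,087.00
Interest: R$680,580.00 × ((1 + 0.0145)^10 − 1) = R$680,580.00 × 0.1548365… = R$105,378.6466…
Total = R$680,580.00 + R$142,921.8000 + R$105,378.6466… = R$928,880.45

R$928,880.45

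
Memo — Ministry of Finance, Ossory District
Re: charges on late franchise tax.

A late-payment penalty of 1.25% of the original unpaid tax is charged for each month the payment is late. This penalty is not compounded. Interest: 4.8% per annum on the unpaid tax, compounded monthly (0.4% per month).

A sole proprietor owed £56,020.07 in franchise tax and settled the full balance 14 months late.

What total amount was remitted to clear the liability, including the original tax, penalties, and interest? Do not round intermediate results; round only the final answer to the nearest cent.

Late-payment penalty: 14 × 1.25% × £56,020.07 = £9,803.51…
Interest: £56,020.07 × ((1 + 0.004)^14 − 1) = £56,020.07 × 0.0574796… = £3,220.0087…
Total = £56,020.07 + £9,803.5123… + £3,220.0087… = £69,043.59

£69,043.59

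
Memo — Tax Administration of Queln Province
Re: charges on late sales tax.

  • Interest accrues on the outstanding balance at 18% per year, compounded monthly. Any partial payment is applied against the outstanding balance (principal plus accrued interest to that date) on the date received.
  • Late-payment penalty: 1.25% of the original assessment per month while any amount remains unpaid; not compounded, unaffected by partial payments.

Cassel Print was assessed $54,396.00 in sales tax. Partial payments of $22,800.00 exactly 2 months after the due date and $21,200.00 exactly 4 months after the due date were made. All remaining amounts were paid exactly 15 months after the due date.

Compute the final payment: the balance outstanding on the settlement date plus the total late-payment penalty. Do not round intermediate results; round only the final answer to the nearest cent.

Monthly rate = 18% ÷ 12 = 1.5%
Balance at month 2: $54,396.0000 × (1 + 0.015)^2 = $56,040.1191
After $22,800.00 payment: $56,040.1191 − $22,800.00 = $33,240.1191
Balance at month 4: $33,240.1191 × (1 + 0.015)^2 = $34,244.8017…
After $21,200.00 payment: $34,244.8017… − $21,200.00 = $13,044.8017…
Balance at month 15: $13,044.8017… × (1 + 0.015)^11 = $15,366.1103…
Penalty: 15 × 1.25% × $54,396.00 = $10,199.25
Final settlement = outstanding balance + penalty = $15,366.1103… + $10,199.25 = $25,565.36

$25,565.36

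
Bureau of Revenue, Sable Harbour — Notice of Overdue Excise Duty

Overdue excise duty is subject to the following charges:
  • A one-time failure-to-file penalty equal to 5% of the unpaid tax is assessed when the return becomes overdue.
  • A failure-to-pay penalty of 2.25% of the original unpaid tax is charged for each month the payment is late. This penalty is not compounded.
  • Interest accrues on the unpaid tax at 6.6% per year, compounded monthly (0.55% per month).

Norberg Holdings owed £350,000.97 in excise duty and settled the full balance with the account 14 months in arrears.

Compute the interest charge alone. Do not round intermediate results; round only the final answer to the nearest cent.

Interest: £350,000.97 × ((1 + 0.0055)^14 − 1) = £350,000.97 × 0.0798142… = £27,935.0602…

£27,935.06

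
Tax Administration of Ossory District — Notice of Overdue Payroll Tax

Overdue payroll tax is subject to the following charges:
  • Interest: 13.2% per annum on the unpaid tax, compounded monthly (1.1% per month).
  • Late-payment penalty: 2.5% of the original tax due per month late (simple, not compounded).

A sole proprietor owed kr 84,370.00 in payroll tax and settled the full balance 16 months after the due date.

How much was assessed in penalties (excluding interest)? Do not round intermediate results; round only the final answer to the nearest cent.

kr 33,748.00

Late-payment penalty: 16 × 2.5% × kr 84,370.00 = kr 33,748.00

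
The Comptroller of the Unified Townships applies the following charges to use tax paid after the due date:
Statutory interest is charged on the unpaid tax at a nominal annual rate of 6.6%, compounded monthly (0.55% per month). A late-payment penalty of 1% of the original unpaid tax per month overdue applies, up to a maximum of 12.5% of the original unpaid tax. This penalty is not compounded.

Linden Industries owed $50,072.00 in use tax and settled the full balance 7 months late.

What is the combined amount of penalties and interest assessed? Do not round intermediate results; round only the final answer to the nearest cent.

Penalty: 7 × 1% × $50,072.00 = $3,505.04 (below the 12.5% cap of $6,259.00)
Interest: $50,072.00 × ((1 + 0.0055)^7 − 1) = $50,072.00 × 0.0391411… = $1,959.8734…
Penalties + interest = $3,505.0400 + $1,959.8734… = $5,464.91

$5,464.91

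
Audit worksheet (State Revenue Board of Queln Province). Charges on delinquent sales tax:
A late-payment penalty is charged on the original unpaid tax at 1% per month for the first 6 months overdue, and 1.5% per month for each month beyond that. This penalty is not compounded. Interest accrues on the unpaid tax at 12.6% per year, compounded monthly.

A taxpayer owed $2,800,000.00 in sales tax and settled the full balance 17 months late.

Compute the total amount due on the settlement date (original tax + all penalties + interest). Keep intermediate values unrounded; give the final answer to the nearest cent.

$3,974,070.58

Penalty, months 1–6: 6 × 1% × $2,800,000.00 = $168,000.00
Penalty, months 7–17: 11 × 1.5% × $2,800,000.00 = $462,000.00
Interest (12.6%/yr ÷ 12 = 1.05%/month): $2,800,000.00 × ((1 + 0.0105)^17 − 1) = $544,070.5779…
Total = $2,800,000.00 + $630,000.0000 + $544,070.5779… = $3,974,070.58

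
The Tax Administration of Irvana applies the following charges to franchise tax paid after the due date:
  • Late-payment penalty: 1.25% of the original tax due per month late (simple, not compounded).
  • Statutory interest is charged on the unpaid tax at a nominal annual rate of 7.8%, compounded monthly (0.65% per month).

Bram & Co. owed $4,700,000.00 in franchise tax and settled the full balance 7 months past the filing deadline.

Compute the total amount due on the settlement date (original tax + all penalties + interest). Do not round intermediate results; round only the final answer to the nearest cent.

Late-payment penalty = 1.25% × $4,700,000.00 × 7 mo = $411,250.00
Interest: $4,700,000.00 × ((1 + 0.0065)^7 − 1) = $4,700,000.00 × 0.0463969… = $218,065.5456…
Total = $4,700,000.00 + $411,250.0000 + $218,065.5456… = $5,329,315.55

$5,329,315.55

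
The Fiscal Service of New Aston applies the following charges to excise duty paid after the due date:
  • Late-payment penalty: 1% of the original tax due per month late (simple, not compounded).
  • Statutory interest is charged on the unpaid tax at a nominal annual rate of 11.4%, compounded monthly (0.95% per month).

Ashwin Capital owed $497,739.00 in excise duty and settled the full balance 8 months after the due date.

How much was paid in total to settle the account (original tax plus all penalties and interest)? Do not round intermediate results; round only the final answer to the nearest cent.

Late-payment penalty = 1% × $497,739.00 × 8 mo = $39,819.12
Interest: $497,739.00 × ((1 + 0.0095)^8 − 1) = $497,739.00 × 0.0785756… = $39,110.1344…
Total = $497,739.00 + $39,819.1200 + $39,110.1344… = $576,668.25

$576,668.25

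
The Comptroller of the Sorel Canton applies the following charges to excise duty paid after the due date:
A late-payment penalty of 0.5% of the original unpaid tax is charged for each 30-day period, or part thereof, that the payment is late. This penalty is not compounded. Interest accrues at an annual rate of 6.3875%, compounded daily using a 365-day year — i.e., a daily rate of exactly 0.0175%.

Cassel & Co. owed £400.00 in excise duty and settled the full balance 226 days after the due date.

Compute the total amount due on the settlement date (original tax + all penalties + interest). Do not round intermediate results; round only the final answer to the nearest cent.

Penalty periods: ⌈226/30⌉ = 8; penalty = 8 × 0.5% × £400.00 = £16.00
Interest: £400.00 × ((1 + 0.000175)^226 − 1) = £400.00 × 0.04033891… = £16.1356…
Total = £400.00 + £16.0000 + £16.1356… = £432.14

£432.14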